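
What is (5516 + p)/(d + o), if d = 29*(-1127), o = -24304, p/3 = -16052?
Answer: 42640/56987 ≈ 0.74824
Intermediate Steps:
p = -48156 (p = 3*(-16052) = -48156)
d = -32683
(5516 + p)/(d + o) = (5516 - 48156)/(-32683 - 24304) = -42640/(-56987) = -42640*(-1/56987) = 42640/56987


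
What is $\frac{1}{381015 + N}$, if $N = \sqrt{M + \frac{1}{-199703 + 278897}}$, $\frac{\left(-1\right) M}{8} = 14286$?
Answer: $\frac{30174101910}{11496794490162521} - \frac{i \sqrt{716778865039974}}{11496794490162521} \approx 2.6246 \cdot 10^{-6} - 2.3287 \cdot 10^{-9} i$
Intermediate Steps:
$M = -114288$ ($M = \left(-8\right) 14286 = -114288$)
$N = \frac{i \sqrt{716778865039974}}{79194}$ ($N = \sqrt{-114288 + \frac{1}{-199703 + 278897}} = \sqrt{-114288 + \frac{1}{79194}} = \sqrt{- \frac{9050923871}{79194}} = \frac{i \sqrt{716778865039974}}{79194} \approx 338.06 i$)
$\frac{1}{381015 + N} = \frac{1}{381015 + \frac{i \sqrt{716778865039974}}{79194}}$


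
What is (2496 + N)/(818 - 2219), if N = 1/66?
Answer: -164737/92466 ≈ -1.7816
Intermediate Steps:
N = 1/66 ≈ 0.015152
(2496 + N)/(818 - 2219) = (2496 + 1/66)/(818 - 2219) = (164737/66)/(-1401) = (164737/66)*(-1/1401) = -164737/92466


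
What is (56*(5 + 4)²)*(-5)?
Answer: -22680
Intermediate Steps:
(56*(5 + 4)²)*(-5) = (56*9²)*(-5) = (56*81)*(-5) = 4536*(-5) = -22680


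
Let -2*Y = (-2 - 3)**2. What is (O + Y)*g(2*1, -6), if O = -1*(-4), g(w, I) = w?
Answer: -17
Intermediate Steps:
Y = -25/2 (Y = -(-2 - 3)**2/2 = -1/2*(-5)**2 = -1/2*25 = -25/2 ≈ -12.500)
O = 4
(O + Y)*g(2*1, -6) = (4 - 25/2)*(2*1) = -17/2*2 = -17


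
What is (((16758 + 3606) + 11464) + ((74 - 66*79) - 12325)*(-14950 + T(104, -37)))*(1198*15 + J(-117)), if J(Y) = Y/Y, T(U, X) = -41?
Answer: 4705699934353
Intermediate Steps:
J(Y) = 1
(((16758 + 3606) + 11464) + ((74 - 66*79) - 12325)*(-14950 + T(104, -37)))*(1198*15 + J(-117)) = (((16758 + 3606) + 11464) + ((74 - 66*79) - 12325)*(-14950 - 41))*(1198*15 + 1) = ((20364 + 11464) + ((74 - 5214) - 12325)*(-14991))*(17970 + 1) = (31828 + (-5140 - 12325)*(-14991))*17971 = (31828 - 17465*(-14991))*17971 = (31828 + 261817815)*17971 = 261849643*17971 = 4705699934353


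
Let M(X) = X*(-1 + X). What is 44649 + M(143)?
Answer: 64955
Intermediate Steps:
44649 + M(143) = 44649 + 143*(-1 + 143) = 44649 + 143*142 = 44649 + 20306 = 64955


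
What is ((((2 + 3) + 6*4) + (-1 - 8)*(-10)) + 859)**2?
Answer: 956484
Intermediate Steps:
((((2 + 3) + 6*4) + (-1 - 8)*(-10)) + 859)**2 = (((5 + 24) - 9*(-10)) + 859)**2 = ((29 + 90) + 859)**2 = (119 + 859)**2 = 978**2 = 956484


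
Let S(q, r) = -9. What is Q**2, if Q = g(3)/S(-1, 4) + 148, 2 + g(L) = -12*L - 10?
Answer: 211600/9 ≈ 23511.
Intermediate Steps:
g(L) = -12 - 12*L (g(L) = -2 + (-12*L - 10) = -2 + (-10 - 12*L) = -12 - 12*L)
Q = 460/3 (Q = (-12 - 12*3)/(-9) + 148 = (-12 - 36)*(-1/9) + 148 = -48*(-1/9) + 148 = 16/3 + 148 = 460/3 ≈ 153.33)
Q**2 = (460/3)**2 = 211600/9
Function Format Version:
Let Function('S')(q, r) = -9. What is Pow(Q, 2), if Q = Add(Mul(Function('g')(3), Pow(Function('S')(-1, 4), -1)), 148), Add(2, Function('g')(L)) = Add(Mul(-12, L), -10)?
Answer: Rational(211600, 9) ≈ 23511.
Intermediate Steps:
Function('g')(L) = Add(-12, Mul(-12, L)) (Function('g')(L) = Add(-2, Add(Mul(-12, L), -10)) = Add(-2, Add(-10, Mul(-12, L))) = Add(-12, Mul(-12, L)))
Q = Rational(460, 3) (Q = Add(Mul(Add(-12, Mul(-12, 3)), Pow(-9, -1)), 148) = Add(Mul(Add(-12, -36), Rational(-1, 9)), 148) = Add(Mul(-48, Rational(-1, 9)), 148) = Add(Rational(16, 3), 148) = Rational(460, 3) ≈ 153.33)
Pow(Q, 2) = Pow(Rational(460, 3), 2) = Rational(211600, 9)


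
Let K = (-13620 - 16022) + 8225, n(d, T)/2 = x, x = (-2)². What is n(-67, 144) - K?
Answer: 21425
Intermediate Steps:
x = 4
n(d, T) = 8 (n(d, T) = 2*4 = 8)
K = -21417 (K = -29642 + 8225 = -21417)
n(-67, 144) - K = 8 - 1*(-21417) = 8 + 21417 = 21425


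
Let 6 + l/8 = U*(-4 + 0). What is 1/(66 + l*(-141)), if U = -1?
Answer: 1/2322 ≈ 0.00043066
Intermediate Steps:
l = -16 (l = -48 + 8*(-(-4 + 0)) = -48 + 8*(-1*(-4)) = -48 + 8*4 = -48 + 32 = -16)
1/(66 + l*(-141)) = 1/(66 - 16*(-141)) = 1/(66 + 2256) = 1/2322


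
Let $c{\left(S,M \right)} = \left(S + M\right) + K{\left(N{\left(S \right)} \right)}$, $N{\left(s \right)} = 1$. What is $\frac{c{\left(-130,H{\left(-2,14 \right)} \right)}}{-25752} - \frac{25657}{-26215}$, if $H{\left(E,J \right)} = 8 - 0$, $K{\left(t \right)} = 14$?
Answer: $\frac{55295857}{56257390} \approx 0.98291$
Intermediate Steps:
$H{\left(E,J \right)} = 8$ ($H{\left(E,J \right)} = 8 + 0 = 8$)
$c{\left(S,M \right)} = 14 + M + S$ ($c{\left(S,M \right)} = \left(S + M\right) + 14 = \left(M + S\right) + 14 = 14 + M + S$)
$\frac{c{\left(-130,H{\left(-2,14 \right)} \right)}}{-25752} - \frac{25657}{-26215} = \frac{14 + 8 - 130}{-25752} - \frac{25657}{-26215} = \left(-108\right) \left(- \frac{1}{25752}\right) - - \frac{25657}{26215} = \frac{9}{2146} + \frac{25657}{26215} = \frac{55295857}{56257390}$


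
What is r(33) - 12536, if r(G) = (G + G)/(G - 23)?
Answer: -62647/5 ≈ -12529.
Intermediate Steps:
r(G) = 2*G/(-23 + G) (r(G) = (2*G)/(-23 + G) = 2*G/(-23 + G))
r(33) - 12536 = 2*33/(-23 + 33) - 12536 = 2*33/10 - 12536 = 2*33*(⅒) - 12536 = 33/5 - 12536 = -62647/5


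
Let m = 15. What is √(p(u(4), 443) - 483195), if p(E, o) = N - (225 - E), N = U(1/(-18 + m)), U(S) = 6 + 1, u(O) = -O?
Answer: 3*I*√53713 ≈ 695.28*I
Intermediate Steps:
U(S) = 7
N = 7
p(E, o) = -218 + E (p(E, o) = 7 - (225 - E) = 7 + (-225 + E) = -218 + E)
√(p(u(4), 443) - 483195) = √((-218 - 1*4) - 483195) = √((-218 - 4) - 483195) = √(-222 - 483195) = √(-483417) = 3*I*√53713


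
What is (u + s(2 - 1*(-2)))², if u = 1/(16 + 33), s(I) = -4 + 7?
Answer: 21904/2401 ≈ 9.1229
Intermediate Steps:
s(I) = 3
u = 1/49 ≈ 0.020408
(u + s(2 - 1*(-2)))² = (1/49 + 3)² = (148/49)² = 21904/2401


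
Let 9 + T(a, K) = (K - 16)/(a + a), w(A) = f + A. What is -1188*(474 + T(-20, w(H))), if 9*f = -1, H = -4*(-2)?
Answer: -5526609/10 ≈ -5.5266e+5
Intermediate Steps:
H = 8
f = -1/9 (f = (1/9)*(-1) = -1/9 ≈ -0.11111)
w(A) = -1/9 + A
T(a, K) = -9 + (-16 + K)/(2*a) (T(a, K) = -9 + (K - 16)/(a + a) = -9 + (-16 + K)/((2*a)) = -9 + (-16 + K)*(1/(2*a)) = -9 + (-16 + K)/(2*a))
-1188*(474 + T(-20, w(H))) = -1188*(474 + (1/2)*(-16 + (-1/9 + 8) - 18*(-20))/(-20)) = -1188*(474 + (1/2)*(-1/20)*(-16 + 71/9 + 360)) = -1188*(474 + (1/2)*(-1/20)*(3167/9)) = -1188*(474 - 3167/360) = -1188*167473/360 = -5526609/10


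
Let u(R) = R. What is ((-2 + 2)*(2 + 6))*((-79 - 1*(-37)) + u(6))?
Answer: 0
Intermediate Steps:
((-2 + 2)*(2 + 6))*((-79 - 1*(-37)) + u(6)) = ((-2 + 2)*(2 + 6))*((-79 - 1*(-37)) + 6) = (0*8)*((-79 + 37) + 6) = 0*(-42 + 6) = 0*(-36) = 0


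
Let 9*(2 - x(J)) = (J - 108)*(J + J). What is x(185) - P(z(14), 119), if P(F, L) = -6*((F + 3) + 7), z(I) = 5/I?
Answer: -195389/63 ≈ -3101.4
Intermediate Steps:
x(J) = 2 - 2*J*(-108 + J)/9 (x(J) = 2 - (J - 108)*(J + J)/9 = 2 - (-108 + J)*2*J/9 = 2 - 2*J*(-108 + J)/9)
P(F, L) = -60 - 6*F (P(F, L) = -6*((3 + F) + 7) = -6*(10 + F) = -60 - 6*F)
x(185) - P(z(14), 119) = (2 + 24*185 - 2/9*185**2) - (-60 - 30/14) = (2 + 4440 - 2/9*34225) - (-60 - 30/14) = (2 + 4440 - 68450/9) - (-60 - 6*5/14) = -28472/9 - (-60 - 15/7) = -28472/9 - 1*(-435/7) = -28472/9 + 435/7 = -195389/63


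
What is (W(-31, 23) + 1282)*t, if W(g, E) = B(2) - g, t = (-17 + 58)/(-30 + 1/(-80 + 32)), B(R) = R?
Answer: -2587920/1441 ≈ -1795.9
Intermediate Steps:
t = -1968/1441 (t = 41/(-30 + 1/(-48)) = 41/(-30 - 1/48) = 41/(-1441/48) = 41*(-48/1441) = -1968/1441 ≈ -1.3657)
W(g, E) = 2 - g
(W(-31, 23) + 1282)*t = ((2 - 1*(-31)) + 1282)*(-1968/1441) = ((2 + 31) + 1282)*(-1968/1441) = (33 + 1282)*(-1968/1441) = 1315*(-1968/1441) = -2587920/1441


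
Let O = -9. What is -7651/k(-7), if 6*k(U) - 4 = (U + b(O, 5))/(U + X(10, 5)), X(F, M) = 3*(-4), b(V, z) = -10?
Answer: -290738/31 ≈ -9378.6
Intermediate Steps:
X(F, M) = -12
k(U) = ⅔ + (-10 + U)/(6*(-12 + U)) (k(U) = ⅔ + ((U - 10)/(U - 12))/6 = ⅔ + ((-10 + U)/(-12 + U))/6 = ⅔ + (-10 + U)/(6*(-12 + U)))
-7651/k(-7) = -7651*6*(-12 - 7)/(-58 + 5*(-7)) = -7651*(-114/(-58 - 35)) = -7651/((⅙)*(-1/19)*(-93)) = -7651/31/38 = -7651*38/31 = -290738/31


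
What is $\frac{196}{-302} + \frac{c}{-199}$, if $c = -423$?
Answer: $\frac{44371}{30049} \approx 1.4766$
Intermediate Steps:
$\frac{196}{-302} + \frac{c}{-199} = \frac{196}{-302} - \frac{423}{-199} = 196 \left(- \frac{1}{302}\right) - - \frac{423}{199} = - \frac{98}{151} + \frac{423}{199} = \frac{44371}{30049}$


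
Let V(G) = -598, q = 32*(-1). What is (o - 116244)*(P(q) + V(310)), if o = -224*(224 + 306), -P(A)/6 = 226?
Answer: 459119656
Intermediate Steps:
q = -32
P(A) = -1356 (P(A) = -6*226 = -1356)
o = -118720 (o = -224*530 = -118720)
(o - 116244)*(P(q) + V(310)) = (-118720 - 116244)*(-1356 - 598) = -234964*(-1954) = 459119656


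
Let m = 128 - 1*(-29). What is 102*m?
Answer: 16014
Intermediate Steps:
m = 157 (m = 128 + 29 = 157)
102*m = 102*157 = 16014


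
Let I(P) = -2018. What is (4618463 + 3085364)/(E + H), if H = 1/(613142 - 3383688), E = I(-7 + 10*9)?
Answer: -21343807079542/5590961829 ≈ -3817.6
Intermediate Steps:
E = -2018
H = -1/2770546 (H = 1/(-2770546) = -1/2770546 ≈ -3.6094e-7)
(4618463 + 3085364)/(E + H) = (4618463 + 3085364)/(-2018 - 1/2770546) = 7703827/(-5590961829/2770546) = 7703827*(-2770546/5590961829) = -21343807079542/5590961829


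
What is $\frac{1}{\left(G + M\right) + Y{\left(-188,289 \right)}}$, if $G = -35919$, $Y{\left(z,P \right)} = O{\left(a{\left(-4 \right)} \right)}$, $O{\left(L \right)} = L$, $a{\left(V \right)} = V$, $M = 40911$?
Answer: $\frac{1}{4988} \approx 0.00020048$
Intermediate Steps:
$Y{\left(z,P \right)} = -4$
$\frac{1}{\left(G + M\right) + Y{\left(-188,289 \right)}} = \frac{1}{\left(-35919 + 40911\right) - 4} = \frac{1}{4992 - 4} = \frac{1}{4988}$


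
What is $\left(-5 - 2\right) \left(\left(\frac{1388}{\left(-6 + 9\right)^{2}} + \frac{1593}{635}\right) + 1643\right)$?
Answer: $- \frac{71998234}{5715} \approx -12598.0$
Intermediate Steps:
$\left(-5 - 2\right) \left(\left(\frac{1388}{\left(-6 + 9\right)^{2}} + \frac{1593}{635}\right) + 1643\right) = \left(-5 - 2\right) \left(\left(\frac{1388}{3^{2}} + 1593 \cdot \frac{1}{635}\right) + 1643\right) = - 7 \left(\left(\frac{1388}{9} + \frac{1593}{635}\right) + 1643\right) = - 7 \left(\frac{895717}{5715} + 1643\right) = \left(-7\right) \frac{10285462}{5715} = - \frac{71998234}{5715}$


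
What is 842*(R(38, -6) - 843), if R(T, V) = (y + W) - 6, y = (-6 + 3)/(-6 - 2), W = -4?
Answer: -2871641/4 ≈ -7.1791e+5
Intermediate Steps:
y = 3/8 (y = -3/(-8) = -3*(-⅛) = 3/8 ≈ 0.37500)
R(T, V) = -77/8 (R(T, V) = (3/8 - 4) - 6 = -29/8 - 6 = -77/8)
842*(R(38, -6) - 843) = 842*(-77/8 - 843) = 842*(-6821/8) = -2871641/4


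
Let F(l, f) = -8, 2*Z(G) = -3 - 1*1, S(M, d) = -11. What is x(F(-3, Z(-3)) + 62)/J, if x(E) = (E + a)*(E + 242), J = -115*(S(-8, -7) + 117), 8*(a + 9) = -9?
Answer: -12987/12190 ≈ -1.0654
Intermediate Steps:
a = -81/8 (a = -9 + (⅛)*(-9) = -9 - 9/8 = -81/8 ≈ -10.125)
Z(G) = -2 (Z(G) = (-3 - 1*1)/2 = (-3 - 1)/2 = (½)*(-4) = -2)
J = -12190 (J = -115*(-11 + 117) = -115*106 = -12190)
x(E) = (242 + E)*(-81/8 + E) (x(E) = (E - 81/8)*(E + 242) = (-81/8 + E)*(242 + E) = (242 + E)*(-81/8 + E))
x(F(-3, Z(-3)) + 62)/J = (-9801/4 + (-8 + 62)² + 1855*(-8 + 62)/8)/(-12190) = (-9801/4 + 54² + (1855/8)*54)*(-1/12190) = (-9801/4 + 2916 + 50085/4)*(-1/12190) = 12987*(-1/12190) = -12987/12190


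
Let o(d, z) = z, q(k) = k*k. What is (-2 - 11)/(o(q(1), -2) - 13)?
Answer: 13/15 ≈ 0.86667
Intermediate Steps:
q(k) = k²
(-2 - 11)/(o(q(1), -2) - 13) = (-2 - 11)/(-2 - 13) = -13/(-15) = -1/15*(-13) = 13/15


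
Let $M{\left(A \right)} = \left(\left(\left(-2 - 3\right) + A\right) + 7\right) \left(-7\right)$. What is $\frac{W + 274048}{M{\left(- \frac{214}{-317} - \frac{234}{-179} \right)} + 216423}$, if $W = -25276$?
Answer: $\frac{14116069596}{12278908499} \approx 1.1496$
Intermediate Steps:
$M{\left(A \right)} = -14 - 7 A$ ($M{\left(A \right)} = \left(\left(-5 + A\right) + 7\right) \left(-7\right) = \left(2 + A\right) \left(-7\right) = -14 - 7 A$)
$\frac{W + 274048}{M{\left(- \frac{214}{-317} - \frac{234}{-179} \right)} + 216423} = \frac{-25276 + 274048}{\left(-14 - 7 \left(- \frac{214}{-317} - \frac{234}{-179}\right)\right) + 216423} = \frac{248772}{\left(-14 - 7 \left(\left(-214\right) \left(- \frac{1}{317}\right) - - \frac{234}{179}\right)\right) + 216423} = \frac{248772}{\left(-14 - 7 \left(\frac{214}{317} + \frac{234}{179}\right)\right) + 216423} = \frac{248772}{\left(-14 - \frac{787388}{56743}\right) + 216423} = \frac{248772}{- \frac{1581790}{56743} + 216423} = \frac{248772}{\frac{12278908499}{56743}} = 248772 \cdot \frac{56743}{12278908499} = \frac{14116069596}{12278908499}$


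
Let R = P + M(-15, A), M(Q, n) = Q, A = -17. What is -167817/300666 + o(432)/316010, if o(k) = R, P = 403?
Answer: -8819198627/15835577110 ≈ -0.55692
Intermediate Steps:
R = 388 (R = 403 - 15 = 388)
o(k) = 388
-167817/300666 + o(432)/316010 = -167817/300666 + 388/316010 = -167817*1/300666 + 388*(1/316010) = -55939/100222 + 194/158005 = -8819198627/15835577110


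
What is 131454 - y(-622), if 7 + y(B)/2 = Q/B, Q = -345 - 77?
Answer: 40886126/311 ≈ 1.3147e+5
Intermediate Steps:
Q = -422
y(B) = -14 - 844/B (y(B) = -14 + 2*(-422/B) = -14 - 844/B)
131454 - y(-622) = 131454 - (-14 - 844/(-622)) = 131454 - (-14 - 844*(-1/622)) = 131454 - (-14 + 422/311) = 131454 - 1*(-3932/311) = 131454 + 3932/311 = 40886126/311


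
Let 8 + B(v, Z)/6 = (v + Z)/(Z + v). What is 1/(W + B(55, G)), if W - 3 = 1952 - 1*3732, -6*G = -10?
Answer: -1/1819 ≈ -0.00054975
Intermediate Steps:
G = 5/3 (G = -1/6*(-10) = 5/3 ≈ 1.6667)
W = -1777 (W = 3 + (1952 - 1*3732) = 3 + (1952 - 3732) = 3 - 1780 = -1777)
B(v, Z) = -42 (B(v, Z) = -48 + 6*((v + Z)/(Z + v)) = -48 + 6*((Z + v)/(Z + v)) = -48 + 6*1 = -48 + 6 = -42)
1/(W + B(55, G)) = 1/(-1777 - 42) = 1/(-1819) = -1/1819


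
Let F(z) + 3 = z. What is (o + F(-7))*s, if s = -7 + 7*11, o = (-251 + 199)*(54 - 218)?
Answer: 596260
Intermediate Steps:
o = 8528 (o = -52*(-164) = 8528)
F(z) = -3 + z
s = 70 (s = -7 + 77 = 70)
(o + F(-7))*s = (8528 + (-3 - 7))*70 = (8528 - 10)*70 = 8518*70 = 596260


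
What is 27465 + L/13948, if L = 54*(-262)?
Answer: 95766918/3487 ≈ 27464.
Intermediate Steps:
L = -14148
27465 + L/13948 = 27465 - 14148/13948 = 27465 - 14148*1/13948 = 27465 - 3537/3487 = 95766918/3487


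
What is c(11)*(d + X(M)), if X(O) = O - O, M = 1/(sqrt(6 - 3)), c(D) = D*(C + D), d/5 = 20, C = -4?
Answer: 7700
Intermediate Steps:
d = 100 (d = 5*20 = 100)
c(D) = D*(-4 + D)
M = sqrt(3)/3 (M = 1/(sqrt(3)) = sqrt(3)/3 ≈ 0.57735)
X(O) = 0
c(11)*(d + X(M)) = (11*(-4 + 11))*(100 + 0) = (11*7)*100 = 77*100 = 7700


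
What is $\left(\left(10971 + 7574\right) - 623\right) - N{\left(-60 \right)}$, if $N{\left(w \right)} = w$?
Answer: $17982$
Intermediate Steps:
$\left(\left(10971 + 7574\right) - 623\right) - N{\left(-60 \right)} = \left(\left(10971 + 7574\right) - 623\right) - -60 = \left(18545 - 623\right) + 60 = 17922 + 60 = 17982$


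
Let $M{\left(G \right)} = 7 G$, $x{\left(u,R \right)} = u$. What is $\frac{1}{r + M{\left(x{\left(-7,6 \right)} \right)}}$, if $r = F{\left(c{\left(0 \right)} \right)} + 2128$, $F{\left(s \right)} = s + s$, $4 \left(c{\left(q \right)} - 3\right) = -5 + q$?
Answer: $\frac{2}{4165} \approx 0.00048019$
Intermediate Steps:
$c{\left(q \right)} = \frac{7}{4} + \frac{q}{4}$ ($c{\left(q \right)} = 3 + \frac{-5 + q}{4} = 3 + \left(- \frac{5}{4} + \frac{q}{4}\right) = \frac{7}{4} + \frac{q}{4}$)
$F{\left(s \right)} = 2 s$
$r = \frac{4263}{2}$ ($r = 2 \left(\frac{7}{4} + \frac{1}{4} \cdot 0\right) + 2128 = 2 \left(\frac{7}{4} + 0\right) + 2128 = 2 \cdot \frac{7}{4} + 2128 = \frac{7}{2} + 2128 = \frac{4263}{2} \approx 2131.5$)
$\frac{1}{r + M{\left(x{\left(-7,6 \right)} \right)}} = \frac{1}{\frac{4263}{2} + 7 \left(-7\right)} = \frac{1}{\frac{4263}{2} - 49} = \frac{1}{\frac{4165}{2}} = \frac{2}{4165}$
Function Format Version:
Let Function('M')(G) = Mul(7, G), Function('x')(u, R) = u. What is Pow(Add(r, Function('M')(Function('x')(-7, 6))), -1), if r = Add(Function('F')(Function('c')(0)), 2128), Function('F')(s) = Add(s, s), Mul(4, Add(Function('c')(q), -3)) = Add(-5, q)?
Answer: Rational(2, 4165) ≈ 0.00048019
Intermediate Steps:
Function('c')(q) = Add(Rational(7, 4), Mul(Rational(1, 4), q)) (Function('c')(q) = Add(3, Mul(Rational(1, 4), Add(-5, q))) = Add(3, Add(Rational(-5, 4), Mul(Rational(1, 4), q))) = Add(Rational(7, 4), Mul(Rational(1, 4), q)))
Function('F')(s) = Mul(2, s)
r = Rational(4263, 2) (r = Add(Mul(2, Add(Rational(7, 4), Mul(Rational(1, 4), 0))), 2128) = Add(Mul(2, Add(Rational(7, 4), 0)), 2128) = Add(Mul(2, Rational(7, 4)), 2128) = Add(Rational(7, 2), 2128) = Rational(4263, 2) ≈ 2131.5)
Pow(Add(r, Function('M')(Function('x')(-7, 6))), -1) = Pow(Add(Rational(4263, 2), Mul(7, -7)), -1) = Pow(Add(Rational(4263, 2), -49), -1) = Pow(Rational(4165, 2), -1) = Rational(2, 4165)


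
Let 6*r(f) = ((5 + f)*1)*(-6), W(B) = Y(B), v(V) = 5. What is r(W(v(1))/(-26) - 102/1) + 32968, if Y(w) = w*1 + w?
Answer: 429850/13 ≈ 33065.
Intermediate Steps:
Y(w) = 2*w (Y(w) = w + w = 2*w)
W(B) = 2*B
r(f) = -5 - f (r(f) = (((5 + f)*1)*(-6))/6 = ((5 + f)*(-6))/6 = (-30 - 6*f)/6 = -5 - f)
r(W(v(1))/(-26) - 102/1) + 32968 = (-5 - ((2*5)/(-26) - 102/1)) + 32968 = (-5 - (10*(-1/26) - 102*1)) + 32968 = (-5 - (-5/13 - 102)) + 32968 = (-5 - 1*(-1331/13)) + 32968 = (-5 + 1331/13) + 32968 = 1266/13 + 32968 = 429850/13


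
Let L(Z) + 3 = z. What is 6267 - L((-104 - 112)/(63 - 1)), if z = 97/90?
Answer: 564203/90 ≈ 6268.9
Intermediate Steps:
z = 97/90 (z = 97*(1/90) = 97/90 ≈ 1.0778)
L(Z) = -173/90 (L(Z) = -3 + 97/90 = -173/90)
6267 - L((-104 - 112)/(63 - 1)) = 6267 - 1*(-173/90) = 6267 + 173/90 = 564203/90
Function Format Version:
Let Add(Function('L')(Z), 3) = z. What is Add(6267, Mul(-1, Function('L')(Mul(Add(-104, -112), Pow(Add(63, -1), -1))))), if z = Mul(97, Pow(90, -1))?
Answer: Rational(564203, 90) ≈ 6268.9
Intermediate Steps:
z = Rational(97, 90) (z = Mul(97, Rational(1, 90)) = Rational(97, 90) ≈ 1.0778)
Function('L')(Z) = Rational(-173, 90) (Function('L')(Z) = Add(-3, Rational(97, 90)) = Rational(-173, 90))
Add(6267, Mul(-1, Function('L')(Mul(Add(-104, -112), Pow(Add(63, -1), -1))))) = Add(6267, Mul(-1, Rational(-173, 90))) = Add(6267, Rational(173, 90)) = Rational(564203, 90)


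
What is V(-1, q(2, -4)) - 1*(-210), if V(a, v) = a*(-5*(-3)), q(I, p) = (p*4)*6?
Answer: 195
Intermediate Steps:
q(I, p) = 24*p (q(I, p) = (4*p)*6 = 24*p)
V(a, v) = 15*a (V(a, v) = a*15 = 15*a)
V(-1, q(2, -4)) - 1*(-210) = 15*(-1) - 1*(-210) = -15 + 210 = 195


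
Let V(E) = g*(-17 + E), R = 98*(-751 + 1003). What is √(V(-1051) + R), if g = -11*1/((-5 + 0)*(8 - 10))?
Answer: √646770/5 ≈ 160.84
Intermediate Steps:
R = 24696 (R = 98*252 = 24696)
g = -11/10 (g = -11/((-5*(-2))) = -11/10 ≈ -1.1000)
V(E) = 187/10 - 11*E/10 (V(E) = -11*(-17 + E)/10 = 187/10 - 11*E/10)
√(V(-1051) + R) = √((187/10 - 11/10*(-1051)) + 24696) = √((187/10 + 11561/10) + 24696) = √(5874/5 + 24696) = √(129354/5) = √646770/5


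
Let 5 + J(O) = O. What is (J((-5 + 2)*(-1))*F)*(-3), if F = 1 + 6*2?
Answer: 78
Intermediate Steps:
F = 13 (F = 1 + 12 = 13)
J(O) = -5 + O
(J((-5 + 2)*(-1))*F)*(-3) = ((-5 + (-5 + 2)*(-1))*13)*(-3) = ((-5 - 3*(-1))*13)*(-3) = ((-5 + 3)*13)*(-3) = -2*13*(-3) = -26*(-3) = 78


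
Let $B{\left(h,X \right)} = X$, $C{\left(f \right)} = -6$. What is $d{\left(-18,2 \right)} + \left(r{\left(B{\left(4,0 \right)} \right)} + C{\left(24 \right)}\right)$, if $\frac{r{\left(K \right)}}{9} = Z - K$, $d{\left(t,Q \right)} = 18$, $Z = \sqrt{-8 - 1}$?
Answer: $12 + 27 i \approx 12.0 + 27.0 i$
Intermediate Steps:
$Z = 3 i$ ($Z = \sqrt{-9} = 3 i \approx 3.0 i$)
$r{\left(K \right)} = - 9 K + 27 i$ ($r{\left(K \right)} = 9 \left(3 i - K\right) = 9 \left(- K + 3 i\right) = - 9 K + 27 i$)
$d{\left(-18,2 \right)} + \left(r{\left(B{\left(4,0 \right)} \right)} + C{\left(24 \right)}\right) = 18 - \left(6 - 27 i\right) = 12 + 27 i$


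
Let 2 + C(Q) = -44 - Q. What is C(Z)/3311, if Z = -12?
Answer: -34/3311 ≈ -0.010269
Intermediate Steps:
C(Q) = -46 - Q (C(Q) = -2 + (-44 - Q) = -46 - Q)
C(Z)/3311 = (-46 - 1*(-12))/3311 = (-46 + 12)*(1/3311) = -34*1/3311 = -34/3311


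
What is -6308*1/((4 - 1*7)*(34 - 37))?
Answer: -6308/9 ≈ -700.89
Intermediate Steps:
-6308*1/((4 - 1*7)*(34 - 37)) = -6308*(-1/(3*(4 - 7))) = -6308/((-3*(-3))) = -6308/9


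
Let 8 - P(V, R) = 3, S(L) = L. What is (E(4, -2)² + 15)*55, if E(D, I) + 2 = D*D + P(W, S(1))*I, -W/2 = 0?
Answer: 1705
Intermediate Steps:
W = 0 (W = -2*0 = 0)
P(V, R) = 5 (P(V, R) = 8 - 1*3 = 8 - 3 = 5)
E(D, I) = -2 + D² + 5*I (E(D, I) = -2 + (D*D + 5*I) = -2 + (D² + 5*I) = -2 + D² + 5*I)
(E(4, -2)² + 15)*55 = ((-2 + 4² + 5*(-2))² + 15)*55 = ((-2 + 16 - 10)² + 15)*55 = (4² + 15)*55 = (16 + 15)*55 = 31*55 = 1705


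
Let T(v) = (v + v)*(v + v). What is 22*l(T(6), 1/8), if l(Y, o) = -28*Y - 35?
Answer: -89474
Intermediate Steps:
T(v) = 4*v² (T(v) = (2*v)*(2*v) = 4*v²)
l(Y, o) = -35 - 28*Y
22*l(T(6), 1/8) = 22*(-35 - 112*6²) = 22*(-35 - 112*36) = 22*(-35 - 28*144) = 22*(-35 - 4032) = 22*(-4067) = -89474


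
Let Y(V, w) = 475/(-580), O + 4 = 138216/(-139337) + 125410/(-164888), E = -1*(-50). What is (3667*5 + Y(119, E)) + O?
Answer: 3052943326320413/166568744606 ≈ 18328.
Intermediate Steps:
E = 50
O = -66082205001/11487499628 (O = -4 + (138216/(-139337) + 125410/(-164888)) = -4 + (138216*(-1/139337) + 125410*(-1/164888)) = -4 + (-138216/139337 - 62705/82444) = -4 - 20132206489/11487499628 = -66082205001/11487499628 ≈ -5.7525)
Y(V, w) = -95/116 (Y(V, w) = 475*(-1/580) = -95/116)
(3667*5 + Y(119, E)) + O = (3667*5 - 95/116) - 66082205001/11487499628 = (18335 - 95/116) - 66082205001/11487499628 = 2126765/116 - 66082205001/11487499628 = 3052943326320413/166568744606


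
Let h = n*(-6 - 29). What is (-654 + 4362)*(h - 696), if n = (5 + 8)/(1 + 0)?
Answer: -4267908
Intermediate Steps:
n = 13 (n = 13/1 = 13*1 = 13)
h = -455 (h = 13*(-6 - 29) = 13*(-35) = -455)
(-654 + 4362)*(h - 696) = (-654 + 4362)*(-455 - 696) = 3708*(-1151) = -4267908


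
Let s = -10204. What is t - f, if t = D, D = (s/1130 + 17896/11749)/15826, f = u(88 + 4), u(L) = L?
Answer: -4832597043339/52527957905 ≈ -92.000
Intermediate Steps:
f = 92 (f = 88 + 4 = 92)
D = -24916079/52527957905 (D = (-10204/1130 + 17896/11749)/15826 = (-10204*1/1130 + 17896*(1/11749))*(1/15826) = (-5102/565 + 17896/11749)*(1/15826) = -49832158/6638185*1/15826 = -24916079/52527957905 ≈ -0.00047434)
t = -24916079/52527957905 ≈ -0.00047434
t - f = -24916079/52527957905 - 1*92 = -24916079/52527957905 - 92 = -4832597043339/52527957905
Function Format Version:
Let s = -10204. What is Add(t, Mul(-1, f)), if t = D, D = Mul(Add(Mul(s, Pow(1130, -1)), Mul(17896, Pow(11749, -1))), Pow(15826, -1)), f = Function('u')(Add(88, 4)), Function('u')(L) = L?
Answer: Rational(-4832597043339, 52527957905) ≈ -92.000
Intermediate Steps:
f = 92 (f = Add(88, 4) = 92)
D = Rational(-24916079, 52527957905) (D = Mul(Add(Mul(-10204, Pow(1130, -1)), Mul(17896, Pow(11749, -1))), Pow(15826, -1)) = Mul(Add(Mul(-10204, Rational(1, 1130)), Mul(17896, Rational(1, 11749))), Rational(1, 15826)) = Mul(Add(Rational(-5102, 565), Rational(17896, 11749)), Rational(1, 15826)) = Mul(Rational(-49832158, 6638185), Rational(1, 15826)) = Rational(-24916079, 52527957905) ≈ -0.00047434)
t = Rational(-24916079, 52527957905) ≈ -0.00047434
Add(t, Mul(-1, f)) = Add(Rational(-24916079, 52527957905), Mul(-1, 92)) = Add(Rational(-24916079, 52527957905), -92) = Rational(-4832597043339, 52527957905)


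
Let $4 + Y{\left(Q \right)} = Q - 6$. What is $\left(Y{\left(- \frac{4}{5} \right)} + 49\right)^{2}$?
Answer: $\frac{36481}{25} \approx 1459.2$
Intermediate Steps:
$Y{\left(Q \right)} = -10 + Q$ ($Y{\left(Q \right)} = -4 + \left(Q - 6\right) = -4 + \left(-6 + Q\right) = -10 + Q$)
$\left(Y{\left(- \frac{4}{5} \right)} + 49\right)^{2} = \left(\left(-10 - \frac{4}{5}\right) + 49\right)^{2} = \left(- \frac{54}{5} + 49\right)^{2} = \left(\frac{191}{5}\right)^{2} = \frac{36481}{25}$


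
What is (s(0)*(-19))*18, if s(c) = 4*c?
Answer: 0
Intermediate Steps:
(s(0)*(-19))*18 = ((4*0)*(-19))*18 = (0*(-19))*18 = 0*18 = 0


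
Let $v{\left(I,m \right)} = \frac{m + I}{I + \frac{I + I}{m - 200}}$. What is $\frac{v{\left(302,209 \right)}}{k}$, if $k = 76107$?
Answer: $\frac{1533}{84275818} \approx 1.819 \cdot 10^{-5}$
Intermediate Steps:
$v{\left(I,m \right)} = \frac{I + m}{I + \frac{2 I}{-200 + m}}$
$\frac{v{\left(302,209 \right)}}{k} = \frac{\frac{1}{302} \frac{1}{-198 + 209} \left(209^{2} - 60400 - 41800 + 302 \cdot 209\right)}{76107} = \frac{43681 - 60400 - 41800 + 63118}{302 \cdot 11} \cdot \frac{1}{76107} = \frac{1}{302} \cdot \frac{1}{11} \cdot 4599 \cdot \frac{1}{76107} = \frac{4599}{3322} \cdot \frac{1}{76107} = \frac{1533}{84275818}$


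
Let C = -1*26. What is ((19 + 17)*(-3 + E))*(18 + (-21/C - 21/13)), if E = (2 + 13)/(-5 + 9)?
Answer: 12069/26 ≈ 464.19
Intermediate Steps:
E = 15/4 ≈ 3.7500
C = -26
((19 + 17)*(-3 + E))*(18 + (-21/C - 21/13)) = ((19 + 17)*(-3 + 15/4))*(18 + (-21/(-26) - 21/13)) = (36*(¾))*(18 + (-21*(-1/26) - 21*1/13)) = 27*(18 + (21/26 - 21/13)) = 27*(18 - 21/26) = 27*(447/26) = 12069/26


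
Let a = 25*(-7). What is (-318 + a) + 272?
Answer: -221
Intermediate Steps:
a = -175
(-318 + a) + 272 = (-318 - 175) + 272 = -493 + 272 = -221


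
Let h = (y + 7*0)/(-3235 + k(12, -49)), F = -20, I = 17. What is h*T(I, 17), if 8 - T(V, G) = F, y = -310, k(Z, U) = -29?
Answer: 1085/408 ≈ 2.6593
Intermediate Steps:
T(V, G) = 28 (T(V, G) = 8 - 1*(-20) = 8 + 20 = 28)
h = 155/1632 (h = (-310 + 7*0)/(-3235 - 29) = (-310 + 0)/(-3264) = -310*(-1/3264) = 155/1632 ≈ 0.094975)
h*T(I, 17) = (155/1632)*28 = 1085/408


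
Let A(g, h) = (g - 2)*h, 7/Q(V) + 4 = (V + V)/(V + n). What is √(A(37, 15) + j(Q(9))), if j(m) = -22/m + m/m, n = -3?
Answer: 2*√6482/7 ≈ 23.003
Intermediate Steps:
Q(V) = 7/(-4 + 2*V/(-3 + V)) (Q(V) = 7/(-4 + (V + V)/(V - 3)) = 7/(-4 + (2*V)/(-3 + V)) = 7/(-4 + 2*V/(-3 + V)))
A(g, h) = h*(-2 + g) (A(g, h) = (-2 + g)*h = h*(-2 + g))
j(m) = 1 - 22/m (j(m) = -22/m + 1 = 1 - 22/m)
√(A(37, 15) + j(Q(9))) = √(15*(-2 + 37) + (-22 + 7*(3 - 1*9)/(2*(-6 + 9)))/((7*(3 - 1*9)/(2*(-6 + 9))))) = √(15*35 + (-22 + (7/2)*(3 - 9)/3)/(((7/2)*(3 - 9)/3))) = √(525 + (-22 + (7/2)*(⅓)*(-6))/(((7/2)*(⅓)*(-6)))) = √(525 + (-22 - 7)/(-7)) = √(525 - ⅐*(-29)) = √(525 + 29/7) = √(3704/7) = 2*√6482/7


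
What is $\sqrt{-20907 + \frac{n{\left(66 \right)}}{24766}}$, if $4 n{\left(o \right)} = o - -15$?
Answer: $\frac{3 i \sqrt{5699292169858}}{49532} \approx 144.59 i$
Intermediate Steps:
$n{\left(o \right)} = \frac{15}{4} + \frac{o}{4}$ ($n{\left(o \right)} = \frac{o - -15}{4} = \frac{o + 15}{4} = \frac{15 + o}{4} = \frac{15}{4} + \frac{o}{4}$)
$\sqrt{-20907 + \frac{n{\left(66 \right)}}{24766}} = \sqrt{-20907 + \frac{\frac{15}{4} + \frac{1}{4} \cdot 66}{24766}} = \sqrt{-20907 + \left(\frac{15}{4} + \frac{33}{2}\right) \frac{1}{24766}} = \sqrt{-20907 + \frac{81}{4} \cdot \frac{1}{24766}} = \sqrt{-20907 + \frac{81}{99064}} = \sqrt{- \frac{2071130967}{99064}} = \frac{3 i \sqrt{5699292169858}}{49532}$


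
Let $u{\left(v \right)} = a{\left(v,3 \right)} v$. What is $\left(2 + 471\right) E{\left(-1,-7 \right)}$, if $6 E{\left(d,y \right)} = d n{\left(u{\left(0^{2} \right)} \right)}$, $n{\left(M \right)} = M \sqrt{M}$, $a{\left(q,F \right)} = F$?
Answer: $0$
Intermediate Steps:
$u{\left(v \right)} = 3 v$
$n{\left(M \right)} = M^{\frac{3}{2}}$
$E{\left(d,y \right)} = 0$ ($E{\left(d,y \right)} = \frac{d \left(3 \cdot 0^{2}\right)^{\frac{3}{2}}}{6} = \frac{d \left(3 \cdot 0\right)^{\frac{3}{2}}}{6} = \frac{d 0^{\frac{3}{2}}}{6} = \frac{d 0}{6} = \frac{1}{6} \cdot 0 = 0$)
$\left(2 + 471\right) E{\left(-1,-7 \right)} = \left(2 + 471\right) 0 = 473 \cdot 0 = 0$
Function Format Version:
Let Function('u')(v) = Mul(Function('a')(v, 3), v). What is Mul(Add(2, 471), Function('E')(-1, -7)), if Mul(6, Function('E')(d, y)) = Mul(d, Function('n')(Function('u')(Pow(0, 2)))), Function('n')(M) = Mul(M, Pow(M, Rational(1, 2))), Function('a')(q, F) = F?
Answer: 0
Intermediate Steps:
Function('u')(v) = Mul(3, v)
Function('n')(M) = Pow(M, Rational(3, 2))
Function('E')(d, y) = 0 (Function('E')(d, y) = Mul(Rational(1, 6), Mul(d, Pow(Mul(3, Pow(0, 2)), Rational(3, 2)))) = Mul(Rational(1, 6), Mul(d, Pow(Mul(3, 0), Rational(3, 2)))) = Mul(Rational(1, 6), Mul(d, Pow(0, Rational(3, 2)))) = Mul(Rational(1, 6), Mul(d, 0)) = Mul(Rational(1, 6), 0) = 0)
Mul(Add(2, 471), Function('E')(-1, -7)) = Mul(Add(2, 471), 0) = Mul(473, 0) = 0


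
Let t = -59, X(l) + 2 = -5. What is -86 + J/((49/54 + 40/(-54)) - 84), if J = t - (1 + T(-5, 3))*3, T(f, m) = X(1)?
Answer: -43012/503 ≈ -85.511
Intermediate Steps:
X(l) = -7 (X(l) = -2 - 5 = -7)
T(f, m) = -7
J = -41 (J = -59 - (1 - 7)*3 = -59 - (-6)*3 = -59 - 1*(-18) = -59 + 18 = -41)
-86 + J/((49/54 + 40/(-54)) - 84) = -86 - 41/((49/54 + 40/(-54)) - 84) = -86 - 41/((49*(1/54) + 40*(-1/54)) - 84) = -86 - 41/((49/54 - 20/27) - 84) = -86 - 41/(1/6 - 84) = -86 - 41/(-503/6) = -86 - 41*(-6/503) = -86 + 246/503 = -43012/503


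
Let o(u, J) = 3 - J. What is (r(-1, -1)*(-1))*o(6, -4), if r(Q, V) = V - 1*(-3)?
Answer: -14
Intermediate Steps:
r(Q, V) = 3 + V (r(Q, V) = V + 3 = 3 + V)
(r(-1, -1)*(-1))*o(6, -4) = ((3 - 1)*(-1))*(3 - 1*(-4)) = (2*(-1))*(3 + 4) = -2*7 = -14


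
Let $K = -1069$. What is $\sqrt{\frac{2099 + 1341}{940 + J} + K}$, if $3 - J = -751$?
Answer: $\frac{i \sqrt{6326061}}{77} \approx 32.664 i$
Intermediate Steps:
$J = 754$ ($J = 3 - -751 = 3 + 751 = 754$)
$\sqrt{\frac{2099 + 1341}{940 + J} + K} = \sqrt{\frac{2099 + 1341}{940 + 754} - 1069} = \sqrt{\frac{3440}{1694} - 1069} = \sqrt{3440 \cdot \frac{1}{1694} - 1069} = \sqrt{\frac{1720}{847} - 1069} = \sqrt{- \frac{903723}{847}} = \frac{i \sqrt{6326061}}{77}$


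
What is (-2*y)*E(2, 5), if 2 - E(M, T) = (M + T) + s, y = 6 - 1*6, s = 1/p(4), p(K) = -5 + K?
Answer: 0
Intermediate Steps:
s = -1 (s = 1/(-5 + 4) = 1/(-1) = -1)
y = 0 (y = 6 - 6 = 0)
E(M, T) = 3 - M - T (E(M, T) = 2 - ((M + T) - 1) = 2 - (-1 + M + T) = 2 + (1 - M - T) = 3 - M - T)
(-2*y)*E(2, 5) = (-2*0)*(3 - 1*2 - 1*5) = 0*(3 - 2 - 5) = 0*(-4) = 0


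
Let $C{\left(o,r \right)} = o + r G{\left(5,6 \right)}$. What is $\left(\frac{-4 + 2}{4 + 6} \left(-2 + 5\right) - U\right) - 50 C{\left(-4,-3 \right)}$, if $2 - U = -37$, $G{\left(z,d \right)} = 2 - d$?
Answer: $- \frac{2198}{5} \approx -439.6$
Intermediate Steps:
$C{\left(o,r \right)} = o - 4 r$ ($C{\left(o,r \right)} = o + r \left(2 - 6\right) = o + r \left(-4\right) = o - 4 r$)
$U = 39$ ($U = 2 - -37 = 2 + 37 = 39$)
$\left(\frac{-4 + 2}{4 + 6} \left(-2 + 5\right) - U\right) - 50 C{\left(-4,-3 \right)} = \left(\frac{-4 + 2}{4 + 6} \left(-2 + 5\right) - 39\right) - 50 \left(-4 - -12\right) = \left(- \frac{2}{10} \cdot 3 - 39\right) - 50 \left(-4 + 12\right) = \left(\left(-2\right) \frac{1}{10} \cdot 3 - 39\right) - 400 = \left(\left(- \frac{1}{5}\right) 3 - 39\right) - 400 = \left(- \frac{3}{5} - 39\right) - 400 = - \frac{198}{5} - 400 = - \frac{2198}{5}$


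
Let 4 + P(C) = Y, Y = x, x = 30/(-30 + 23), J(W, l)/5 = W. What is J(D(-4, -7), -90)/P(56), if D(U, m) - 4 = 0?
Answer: -70/29 ≈ -2.4138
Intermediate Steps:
D(U, m) = 4 (D(U, m) = 4 + 0 = 4)
J(W, l) = 5*W
x = -30/7 (x = 30/(-7) = 30*(-⅐) = -30/7 ≈ -4.2857)
Y = -30/7 ≈ -4.2857
P(C) = -58/7 (P(C) = -4 - 30/7 = -58/7)
J(D(-4, -7), -90)/P(56) = (5*4)/(-58/7) = 20*(-7/58) = -70/29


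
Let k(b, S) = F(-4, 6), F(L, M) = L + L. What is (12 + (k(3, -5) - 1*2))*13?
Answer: 26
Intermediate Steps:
F(L, M) = 2*L
k(b, S) = -8 (k(b, S) = 2*(-4) = -8)
(12 + (k(3, -5) - 1*2))*13 = (12 + (-8 - 1*2))*13 = (12 + (-8 - 2))*13 = (12 - 10)*13 = 2*13 = 26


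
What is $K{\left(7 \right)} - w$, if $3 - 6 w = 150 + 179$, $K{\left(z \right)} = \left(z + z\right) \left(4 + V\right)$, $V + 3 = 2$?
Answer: $\frac{289}{3} \approx 96.333$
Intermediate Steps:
$V = -1$ ($V = -3 + 2 = -1$)
$K{\left(z \right)} = 6 z$ ($K{\left(z \right)} = \left(z + z\right) \left(4 - 1\right) = 2 z 3 = 6 z$)
$w = - \frac{163}{3}$ ($w = \frac{1}{2} - \frac{150 + 179}{6} = \frac{1}{2} - \frac{329}{6} = - \frac{163}{3} \approx -54.333$)
$K{\left(7 \right)} - w = 6 \cdot 7 - - \frac{163}{3} = 42 + \frac{163}{3} = \frac{289}{3}$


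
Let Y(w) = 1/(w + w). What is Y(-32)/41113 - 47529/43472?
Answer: -7816241825/7149057344 ≈ -1.0933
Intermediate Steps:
Y(w) = 1/(2*w)
Y(-32)/41113 - 47529/43472 = ((1/2)/(-32))/41113 - 47529/43472 = ((1/2)*(-1/32))*(1/41113) - 47529*1/43472 = -1/64*1/41113 - 47529/43472 = -1/2631232 - 47529/43472 = -7816241825/7149057344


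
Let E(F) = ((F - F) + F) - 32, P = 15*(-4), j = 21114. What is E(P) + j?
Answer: 21022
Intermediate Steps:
P = -60
E(F) = -32 + F (E(F) = (0 + F) - 32 = F - 32 = -32 + F)
E(P) + j = (-32 - 60) + 21114 = -92 + 21114 = 21022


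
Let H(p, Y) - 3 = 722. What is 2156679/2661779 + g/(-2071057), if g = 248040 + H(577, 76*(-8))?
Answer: 3804447686768/5512696030403 ≈ 0.69012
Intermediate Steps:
H(p, Y) = 725 (H(p, Y) = 3 + 722 = 725)
g = 248765 (g = 248040 + 725 = 248765)
2156679/2661779 + g/(-2071057) = 2156679/2661779 + 248765/(-2071057) = 2156679*(1/2661779) + 248765*(-1/2071057) = 2156679/2661779 - 248765/2071057 = 3804447686768/5512696030403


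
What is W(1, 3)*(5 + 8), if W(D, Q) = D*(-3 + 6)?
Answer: 39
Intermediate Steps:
W(D, Q) = 3*D (W(D, Q) = D*3 = 3*D)
W(1, 3)*(5 + 8) = (3*1)*(5 + 8) = 3*13 = 39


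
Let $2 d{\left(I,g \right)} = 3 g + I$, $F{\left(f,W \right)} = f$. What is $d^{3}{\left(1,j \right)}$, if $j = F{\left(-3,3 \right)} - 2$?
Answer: $-343$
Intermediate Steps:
$j = -5$ ($j = -3 - 2 = -5$)
$d{\left(I,g \right)} = \frac{I}{2} + \frac{3 g}{2}$ ($d{\left(I,g \right)} = \frac{3 g + I}{2} = \frac{I + 3 g}{2} = \frac{I}{2} + \frac{3 g}{2}$)
$d^{3}{\left(1,j \right)} = \left(\frac{1}{2} \cdot 1 + \frac{3}{2} \left(-5\right)\right)^{3} = \left(\frac{1}{2} - \frac{15}{2}\right)^{3} = \left(-7\right)^{3} = -343$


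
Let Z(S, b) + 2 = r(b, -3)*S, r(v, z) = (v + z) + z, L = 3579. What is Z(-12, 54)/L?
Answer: -578/3579 ≈ -0.16150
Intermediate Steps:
r(v, z) = v + 2*z
Z(S, b) = -2 + S*(-6 + b) (Z(S, b) = -2 + (b + 2*(-3))*S = -2 + (b - 6)*S = -2 + (-6 + b)*S = -2 + S*(-6 + b))
Z(-12, 54)/L = (-2 - 12*(-6 + 54))/3579 = (-2 - 12*48)*(1/3579) = (-2 - 576)*(1/3579) = -578*1/3579 = -578/3579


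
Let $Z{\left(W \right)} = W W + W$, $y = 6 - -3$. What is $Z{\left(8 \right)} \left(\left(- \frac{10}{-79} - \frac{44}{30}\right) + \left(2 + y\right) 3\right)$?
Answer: $\frac{900408}{395} \approx 2279.5$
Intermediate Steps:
$y = 9$ ($y = 6 + 3 = 9$)
$Z{\left(W \right)} = W + W^{2}$ ($Z{\left(W \right)} = W^{2} + W = W + W^{2}$)
$Z{\left(8 \right)} \left(\left(- \frac{10}{-79} - \frac{44}{30}\right) + \left(2 + y\right) 3\right) = 8 \left(1 + 8\right) \left(\left(- \frac{10}{-79} - \frac{44}{30}\right) + \left(2 + 9\right) 3\right) = 8 \cdot 9 \left(\left(\left(-10\right) \left(- \frac{1}{79}\right) - \frac{22}{15}\right) + 11 \cdot 3\right) = 72 \left(\left(\frac{10}{79} - \frac{22}{15}\right) + 33\right) = 72 \left(- \frac{1588}{1185} + 33\right) = 72 \cdot \frac{37517}{1185} = \frac{900408}{395}$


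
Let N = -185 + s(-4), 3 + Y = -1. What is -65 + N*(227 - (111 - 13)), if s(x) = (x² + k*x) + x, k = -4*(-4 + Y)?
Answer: -38894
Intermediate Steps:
Y = -4 (Y = -3 - 1 = -4)
k = 32 (k = -4*(-4 - 4) = -4*(-8) = 32)
s(x) = x² + 33*x (s(x) = (x² + 32*x) + x = x² + 33*x)
N = -301 (N = -185 - 4*(33 - 4) = -185 - 4*29 = -185 - 116 = -301)
-65 + N*(227 - (111 - 13)) = -65 - 301*(227 - (111 - 13)) = -65 - 301*(227 - 1*98) = -65 - 301*(227 - 98) = -65 - 301*129 = -65 - 38829 = -38894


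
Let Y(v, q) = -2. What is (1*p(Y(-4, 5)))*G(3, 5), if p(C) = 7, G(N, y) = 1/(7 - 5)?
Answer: 7/2 ≈ 3.5000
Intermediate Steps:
G(N, y) = 1/2
(1*p(Y(-4, 5)))*G(3, 5) = (1*7)*(1/2) = 7*(1/2) = 7/2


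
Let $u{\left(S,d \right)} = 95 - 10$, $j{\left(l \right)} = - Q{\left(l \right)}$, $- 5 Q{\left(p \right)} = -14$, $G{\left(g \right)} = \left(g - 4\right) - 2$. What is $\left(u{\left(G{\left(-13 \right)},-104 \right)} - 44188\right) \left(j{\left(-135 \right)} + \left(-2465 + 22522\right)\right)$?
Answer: $- \frac{4422251913}{5} \approx -8.8445 \cdot 10^{8}$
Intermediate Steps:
$G{\left(g \right)} = -6 + g$ ($G{\left(g \right)} = \left(-4 + g\right) - 2 = -6 + g$)
$Q{\left(p \right)} = \frac{14}{5}$ ($Q{\left(p \right)} = \left(- \frac{1}{5}\right) \left(-14\right) = \frac{14}{5}$)
$j{\left(l \right)} = - \frac{14}{5}$ ($j{\left(l \right)} = \left(-1\right) \frac{14}{5} = - \frac{14}{5}$)
$u{\left(S,d \right)} = 85$ ($u{\left(S,d \right)} = 95 - 10 = 85$)
$\left(u{\left(G{\left(-13 \right)},-104 \right)} - 44188\right) \left(j{\left(-135 \right)} + \left(-2465 + 22522\right)\right) = \left(85 - 44188\right) \left(- \frac{14}{5} + \left(-2465 + 22522\right)\right) = - 44103 \left(- \frac{14}{5} + 20057\right) = \left(-44103\right) \frac{100271}{5} = - \frac{4422251913}{5}$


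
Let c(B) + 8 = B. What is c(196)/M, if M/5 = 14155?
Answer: 188/70775 ≈ 0.0026563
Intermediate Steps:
M = 70775 (M = 5*14155 = 70775)
c(B) = -8 + B
c(196)/M = (-8 + 196)/70775 = 188*(1/70775) = 188/70775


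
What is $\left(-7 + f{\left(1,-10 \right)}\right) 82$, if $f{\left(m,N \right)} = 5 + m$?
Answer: $-82$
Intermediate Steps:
$\left(-7 + f{\left(1,-10 \right)}\right) 82 = \left(-7 + \left(5 + 1\right)\right) 82 = \left(-7 + 6\right) 82 = \left(-1\right) 82 = -82$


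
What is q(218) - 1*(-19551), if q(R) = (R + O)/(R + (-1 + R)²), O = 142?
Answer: 308299839/15769 ≈ 19551.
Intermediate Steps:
q(R) = (142 + R)/(R + (-1 + R)²) (q(R) = (R + 142)/(R + (-1 + R)²) = (142 + R)/(R + (-1 + R)²))
q(218) - 1*(-19551) = (142 + 218)/(218 + (-1 + 218)²) - 1*(-19551) = 360/(218 + 217²) + 19551 = 360/(218 + 47089) + 19551 = 360/47307 + 19551 = (1/47307)*360 + 19551 = 120/15769 + 19551 = 308299839/15769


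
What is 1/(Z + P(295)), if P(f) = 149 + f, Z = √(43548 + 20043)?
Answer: 148/44515 - √63591/133545 ≈ 0.0014364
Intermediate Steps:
Z = √63591 ≈ 252.17
1/(Z + P(295)) = 1/(√63591 + (149 + 295)) = 1/(√63591 + 444) = 1/(444 + √63591)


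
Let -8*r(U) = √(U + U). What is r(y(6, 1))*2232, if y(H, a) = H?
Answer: -558*√3 ≈ -966.48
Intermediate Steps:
r(U) = -√2*√U/8 (r(U) = -√(U + U)/8 = -√2*√U/8)
r(y(6, 1))*2232 = -√2*√6/8*2232 = -√3/4*2232 = -558*√3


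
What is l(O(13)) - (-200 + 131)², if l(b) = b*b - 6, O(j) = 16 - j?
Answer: -4758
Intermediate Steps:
l(b) = -6 + b² (l(b) = b² - 6 = -6 + b²)
l(O(13)) - (-200 + 131)² = (-6 + (16 - 1*13)²) - (-200 + 131)² = (-6 + (16 - 13)²) - 1*(-69)² = (-6 + 3²) - 1*4761 = (-6 + 9) - 4761 = 3 - 4761 = -4758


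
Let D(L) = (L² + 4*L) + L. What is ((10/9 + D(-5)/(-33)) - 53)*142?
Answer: -66314/9 ≈ -7368.2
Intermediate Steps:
D(L) = L² + 5*L
((10/9 + D(-5)/(-33)) - 53)*142 = ((10/9 - 5*(5 - 5)/(-33)) - 53)*142 = ((10*(⅑) - 5*0*(-1/33)) - 53)*142 = ((10/9 + 0*(-1/33)) - 53)*142 = ((10/9 + 0) - 53)*142 = (10/9 - 53)*142 = -467/9*142 = -66314/9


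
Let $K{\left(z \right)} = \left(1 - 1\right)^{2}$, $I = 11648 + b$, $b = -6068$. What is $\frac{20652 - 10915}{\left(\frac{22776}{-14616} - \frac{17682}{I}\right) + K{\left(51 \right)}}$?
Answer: $- \frac{612749410}{297477} \approx -2059.8$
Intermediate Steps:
$I = 5580$ ($I = 11648 - 6068 = 5580$)
$K{\left(z \right)} = 0$ ($K{\left(z \right)} = 0^{2} = 0$)
$\frac{20652 - 10915}{\left(\frac{22776}{-14616} - \frac{17682}{I}\right) + K{\left(51 \right)}} = \frac{20652 - 10915}{\left(\frac{22776}{-14616} - \frac{17682}{5580}\right) + 0} = \frac{9737}{\left(22776 \left(- \frac{1}{14616}\right) - \frac{2947}{930}\right) + 0} = \frac{9737}{\left(- \frac{949}{609} - \frac{2947}{930}\right) + 0} = \frac{9737}{- \frac{297477}{62930} + 0} = \frac{9737}{- \frac{297477}{62930}} = 9737 \left(- \frac{62930}{297477}\right) = - \frac{612749410}{297477}$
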